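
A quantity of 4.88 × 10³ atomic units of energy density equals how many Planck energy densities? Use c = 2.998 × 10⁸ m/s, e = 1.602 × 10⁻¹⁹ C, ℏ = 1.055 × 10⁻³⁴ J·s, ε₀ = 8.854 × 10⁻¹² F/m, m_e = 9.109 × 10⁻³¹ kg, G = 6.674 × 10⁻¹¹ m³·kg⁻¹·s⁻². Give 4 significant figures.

atomic unit of energy density: u_au = E_h/a₀³ = m_e⁴e¹⁰/((4πε₀)⁵ℏ⁸) = 2.929 × 10¹³ J/m³
Planck energy density: u_P = c⁷/(ℏG²) = 4.632 × 10¹¹³ J/m³
4.88 × 10³ × 2.929 × 10¹³ / 4.632 × 10¹¹³ = 3.086 × 10⁻⁹⁷

3.086 × 10⁻⁹⁷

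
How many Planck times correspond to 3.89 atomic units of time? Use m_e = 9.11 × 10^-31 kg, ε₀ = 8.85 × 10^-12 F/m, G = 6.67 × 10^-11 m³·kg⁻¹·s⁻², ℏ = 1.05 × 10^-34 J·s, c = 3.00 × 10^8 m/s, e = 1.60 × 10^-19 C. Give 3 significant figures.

atomic unit of time: τ_au = (4πε₀)²ℏ³/(m_e e⁴) = 2.40 × 10^-17 s
Planck time: t_P = √(ℏG/c⁵) = 5.37 × 10^-44 s
3.89 × 2.40 × 10^-17 / 5.37 × 10^-44 = 1.74 × 10^27

1.74 × 10^27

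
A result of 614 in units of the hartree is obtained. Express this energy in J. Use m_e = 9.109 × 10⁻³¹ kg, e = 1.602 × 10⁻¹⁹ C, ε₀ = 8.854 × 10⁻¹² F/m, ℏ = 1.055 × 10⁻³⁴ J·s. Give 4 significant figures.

2.674 × 10⁻¹⁵ J

One hartree: E_h = m_e e⁴/(4πε₀ℏ)² = 4.354 × 10⁻¹⁸ J.
614 × 4.354 × 10⁻¹⁸ J = 2.674 × 10⁻¹⁵ J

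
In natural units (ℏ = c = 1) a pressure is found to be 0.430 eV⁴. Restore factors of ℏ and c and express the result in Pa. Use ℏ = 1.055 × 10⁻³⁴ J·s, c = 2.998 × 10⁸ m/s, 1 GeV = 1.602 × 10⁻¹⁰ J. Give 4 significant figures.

Pressure is [E]/[L]³ = [E]⁴/(ℏc)³.
1 GeV⁴ → 1/(ℏc)³ × (1 GeV in J)⁴ = 2.082 × 10³⁷ Pa.
Convert the energy scale: 0.430 eV⁴ = 4.30 × 10⁻³⁷ GeV⁴.
Result: 4.30 × 10⁻³⁷ × 2.082 × 10³⁷ = 8.951 Pa.

8.951 Pa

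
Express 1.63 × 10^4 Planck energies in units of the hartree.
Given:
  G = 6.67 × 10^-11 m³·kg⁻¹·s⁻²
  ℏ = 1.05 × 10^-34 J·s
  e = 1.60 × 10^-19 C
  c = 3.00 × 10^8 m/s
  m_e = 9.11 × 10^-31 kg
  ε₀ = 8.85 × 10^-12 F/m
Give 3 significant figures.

7.28 × 10^30

Planck energy: E_P = √(ℏc⁵/G) = 1.96 × 10^9 J
hartree: E_h = m_e e⁴/(4πε₀ℏ)² = 4.38 × 10^-18 J
1.63 × 10^4 × 1.96 × 10^9 / 4.38 × 10^-18 = 7.28 × 10^30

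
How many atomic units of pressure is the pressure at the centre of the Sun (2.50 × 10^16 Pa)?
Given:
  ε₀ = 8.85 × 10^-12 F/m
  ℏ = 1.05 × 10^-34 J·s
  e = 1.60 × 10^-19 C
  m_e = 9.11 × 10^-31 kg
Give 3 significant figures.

830

atomic unit of pressure: P_au = E_h/a₀³ = m_e⁴e¹⁰/((4πε₀)⁵ℏ⁸) = 3.01 × 10^13 Pa.
2.50 × 10^16 / 3.01 × 10^13 = 830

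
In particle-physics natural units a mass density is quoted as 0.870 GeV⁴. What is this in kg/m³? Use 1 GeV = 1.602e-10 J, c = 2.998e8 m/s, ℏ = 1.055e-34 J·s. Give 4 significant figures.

Mass density is [E]/(c²[L]³) = [E]⁴/(ℏ³c⁵).
1 GeV⁴ → 1/(ℏ³c⁵) × (1 GeV in J)⁴ = 2.316e20 kg/m³.
Result: 0.870 × 2.316e20 = 2.015e20 kg/m³.

2.015e20 kg/m³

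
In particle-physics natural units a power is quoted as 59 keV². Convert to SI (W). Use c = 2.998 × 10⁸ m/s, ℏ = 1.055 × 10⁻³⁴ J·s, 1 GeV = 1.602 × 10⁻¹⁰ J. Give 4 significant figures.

Power is [E]/[T] = [E]²/ℏ.
1 GeV² → 1/ℏ × (1 GeV in J)² = 2.433 × 10¹⁴ W.
Convert the energy scale: 59 keV² = 5.90 × 10⁻¹¹ GeV².
Result: 5.90 × 10⁻¹¹ × 2.433 × 10¹⁴ = 1.435 × 10⁴ W.

1.435 × 10⁴ W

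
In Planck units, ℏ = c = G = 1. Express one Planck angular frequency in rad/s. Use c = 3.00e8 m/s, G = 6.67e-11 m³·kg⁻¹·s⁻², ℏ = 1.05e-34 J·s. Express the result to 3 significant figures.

1.86e43 rad/s

Dimensional analysis gives ω_P = √(c⁵/(ℏG)).
  = √(3.47e86)
  = 1.86e43 rad/s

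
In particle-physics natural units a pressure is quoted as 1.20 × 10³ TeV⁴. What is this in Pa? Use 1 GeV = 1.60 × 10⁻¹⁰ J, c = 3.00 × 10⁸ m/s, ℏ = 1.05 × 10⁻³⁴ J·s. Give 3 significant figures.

Pressure is [E]/[L]³ = [E]⁴/(ℏc)³.
1 GeV⁴ → 1/(ℏc)³ × (1 GeV in J)⁴ = 2.10 × 10³⁷ Pa.
Convert the energy scale: 1.20 × 10³ TeV⁴ = 1.20 × 10¹⁵ GeV⁴.
Result: 1.20 × 10¹⁵ × 2.10 × 10³⁷ = 2.52 × 10⁵² Pa.

2.52 × 10⁵² Pa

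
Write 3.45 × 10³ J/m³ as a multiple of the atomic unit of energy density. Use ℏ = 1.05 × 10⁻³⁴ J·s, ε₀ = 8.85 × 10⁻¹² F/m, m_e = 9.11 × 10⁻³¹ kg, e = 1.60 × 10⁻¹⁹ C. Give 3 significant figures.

atomic unit of energy density: u_au = E_h/a₀³ = m_e⁴e¹⁰/((4πε₀)⁵ℏ⁸) = 3.01 × 10¹³ J/m³.
3.45 × 10³ / 3.01 × 10¹³ = 1.15 × 10⁻¹⁰

1.15 × 10⁻¹⁰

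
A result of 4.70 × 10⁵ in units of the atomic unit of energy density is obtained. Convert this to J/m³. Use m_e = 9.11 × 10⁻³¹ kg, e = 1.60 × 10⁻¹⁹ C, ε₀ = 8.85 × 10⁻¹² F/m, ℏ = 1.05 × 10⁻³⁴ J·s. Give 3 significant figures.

One atomic unit of energy density: u_au = E_h/a₀³ = m_e⁴e¹⁰/((4πε₀)⁵ℏ⁸) = 3.01 × 10¹³ J/m³.
4.70 × 10⁵ × 3.01 × 10¹³ J/m³ = 1.42 × 10¹⁹ J/m³

1.42 × 10¹⁹ J/m³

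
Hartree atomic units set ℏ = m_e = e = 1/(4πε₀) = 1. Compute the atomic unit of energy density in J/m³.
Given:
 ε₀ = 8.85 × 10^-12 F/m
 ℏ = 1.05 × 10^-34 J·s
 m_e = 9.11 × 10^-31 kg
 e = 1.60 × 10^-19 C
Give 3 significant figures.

3.01 × 10^13 J/m³

The unique combination of the constants set to 1 with dimensions of energy density is u_au = E_h/a₀³ = m_e⁴e¹⁰/((4πε₀)⁵ℏ⁸).
E_h = 4.38 × 10^-18 J
a₀ = 5.26 × 10^-11 m
E_h/a₀³ = 3.01 × 10^13 J/m³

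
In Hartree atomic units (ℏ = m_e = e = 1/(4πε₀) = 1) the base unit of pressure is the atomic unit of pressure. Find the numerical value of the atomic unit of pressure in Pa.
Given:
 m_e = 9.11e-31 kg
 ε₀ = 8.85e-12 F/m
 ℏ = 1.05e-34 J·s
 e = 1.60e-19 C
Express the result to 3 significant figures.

3.01e13 Pa

P_au = E_h/a₀³ = m_e⁴e¹⁰/((4πε₀)⁵ℏ⁸)
E_h = 4.38e-18 J
a₀ = 5.26e-11 m
E_h/a₀³ = 3.01e13 Pa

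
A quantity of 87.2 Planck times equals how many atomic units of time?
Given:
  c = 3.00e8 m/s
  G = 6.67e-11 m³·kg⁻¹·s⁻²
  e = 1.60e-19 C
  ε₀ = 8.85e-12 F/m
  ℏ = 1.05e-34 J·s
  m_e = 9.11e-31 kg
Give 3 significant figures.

Planck time: t_P = √(ℏG/c⁵) = 5.37e-44 s
atomic unit of time: τ_au = (4πε₀)²ℏ³/(m_e e⁴) = 2.40e-17 s
87.2 × 5.37e-44 / 2.40e-17 = 1.95e-25

1.95e-25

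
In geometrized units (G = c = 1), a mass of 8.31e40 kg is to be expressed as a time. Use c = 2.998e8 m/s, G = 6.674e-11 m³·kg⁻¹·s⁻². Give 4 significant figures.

Mass → time via G/c³.
8.31e40 kg × (G/c³) = 2.058e5 s

2.058e5 s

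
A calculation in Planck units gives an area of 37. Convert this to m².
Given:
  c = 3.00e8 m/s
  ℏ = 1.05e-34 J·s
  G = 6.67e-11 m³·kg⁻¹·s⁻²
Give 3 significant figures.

One Planck area: A_P = ℏG/c³ = 2.59e-70 m².
37 × 2.59e-70 m² = 9.60e-69 m²

9.60e-69 m²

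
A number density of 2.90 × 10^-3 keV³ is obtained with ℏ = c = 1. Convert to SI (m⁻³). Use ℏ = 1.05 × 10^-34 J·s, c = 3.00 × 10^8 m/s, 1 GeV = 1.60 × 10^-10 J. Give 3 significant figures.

3.80 × 10^26 m⁻³

Number density is [L]⁻³ = [E]³/(ℏc)³.
1 GeV³ → 1/(ℏc)³ × (1 GeV in J)³ = 1.31 × 10^47 m⁻³.
Convert the energy scale: 2.90 × 10^-3 keV³ = 2.90 × 10^-21 GeV³.
Result: 2.90 × 10^-21 × 1.31 × 10^47 = 3.80 × 10^26 m⁻³.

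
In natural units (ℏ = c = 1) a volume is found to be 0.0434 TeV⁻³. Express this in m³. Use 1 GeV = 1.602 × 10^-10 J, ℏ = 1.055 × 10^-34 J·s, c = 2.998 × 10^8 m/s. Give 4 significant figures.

3.340 × 10^-58 m³

Volume is [L]³ = [E]⁻³·(ℏc)³.
1 GeV⁻³ → (ℏc)³ × (1 GeV in J)⁻³ = 7.696 × 10^-48 m³.
Convert the energy scale: 0.0434 TeV⁻³ = 4.34 × 10^-11 GeV⁻³.
Result: 4.34 × 10^-11 × 7.696 × 10^-48 = 3.340 × 10^-58 m³.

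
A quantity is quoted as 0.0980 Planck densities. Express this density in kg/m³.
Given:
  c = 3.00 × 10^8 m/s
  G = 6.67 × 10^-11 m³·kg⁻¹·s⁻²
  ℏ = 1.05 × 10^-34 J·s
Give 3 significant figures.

5.10 × 10^95 kg/m³

One Planck density: ρ_P = c⁵/(ℏG²) = 5.20 × 10^96 kg/m³.
0.0980 × 5.20 × 10^96 kg/m³ = 5.10 × 10^95 kg/m³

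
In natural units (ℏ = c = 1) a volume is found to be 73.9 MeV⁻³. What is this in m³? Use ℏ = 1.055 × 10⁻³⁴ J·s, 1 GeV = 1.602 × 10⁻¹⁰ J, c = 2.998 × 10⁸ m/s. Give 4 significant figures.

Volume is [L]³ = [E]⁻³·(ℏc)³.
1 GeV⁻³ → (ℏc)³ × (1 GeV in J)⁻³ = 7.696 × 10⁻⁴⁸ m³.
Convert the energy scale: 73.9 MeV⁻³ = 7.39 × 10¹⁰ GeV⁻³.
Result: 7.39 × 10¹⁰ × 7.696 × 10⁻⁴⁸ = 5.687 × 10⁻³⁷ m³.

5.687 × 10⁻³⁷ m³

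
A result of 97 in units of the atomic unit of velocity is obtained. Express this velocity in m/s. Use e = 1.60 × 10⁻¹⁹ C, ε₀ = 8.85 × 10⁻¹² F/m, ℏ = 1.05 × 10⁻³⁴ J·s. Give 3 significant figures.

2.13 × 10⁸ m/s

One atomic unit of velocity: v_au = e²/(4πε₀ℏ) = 2.19 × 10⁶ m/s.
97 × 2.19 × 10⁶ m/s = 2.13 × 10⁸ m/s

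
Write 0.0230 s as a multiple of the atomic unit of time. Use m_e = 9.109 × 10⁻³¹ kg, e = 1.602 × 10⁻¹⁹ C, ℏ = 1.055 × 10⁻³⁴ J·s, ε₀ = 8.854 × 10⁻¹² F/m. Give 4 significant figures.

atomic unit of time: τ_au = (4πε₀)²ℏ³/(m_e e⁴) = 2.423 × 10⁻¹⁷ s.
0.0230 / 2.423 × 10⁻¹⁷ = 9.493 × 10¹⁴

9.493 × 10¹⁴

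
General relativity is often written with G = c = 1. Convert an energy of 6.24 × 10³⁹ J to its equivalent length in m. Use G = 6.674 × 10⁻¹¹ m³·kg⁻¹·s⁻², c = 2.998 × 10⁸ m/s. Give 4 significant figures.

5.155 × 10⁻⁵ m

Energy → length via G/c⁴.
6.24 × 10³⁹ J × (G/c⁴) = 5.155 × 10⁻⁵ m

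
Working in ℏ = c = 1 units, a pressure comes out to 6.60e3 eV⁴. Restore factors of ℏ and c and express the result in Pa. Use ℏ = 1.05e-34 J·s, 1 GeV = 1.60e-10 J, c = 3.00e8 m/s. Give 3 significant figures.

Pressure is [E]/[L]³ = [E]⁴/(ℏc)³.
1 GeV⁴ → 1/(ℏc)³ × (1 GeV in J)⁴ = 2.10e37 Pa.
Convert the energy scale: 6.60e3 eV⁴ = 6.60e-33 GeV⁴.
Result: 6.60e-33 × 2.10e37 = 1.38e5 Pa.

1.38e5 Pa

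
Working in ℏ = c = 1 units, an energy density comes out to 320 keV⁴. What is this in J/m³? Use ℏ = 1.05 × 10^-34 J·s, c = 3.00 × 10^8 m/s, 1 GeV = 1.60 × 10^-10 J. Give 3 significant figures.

[E]/[L]³ = [E]⁴/(ℏc)³; restore (ℏc)⁻³.
1 GeV⁴ → 1/(ℏc)³ × (1 GeV in J)⁴ = 2.10 × 10^37 J/m³.
Convert the energy scale: 320 keV⁴ = 3.20 × 10^-22 GeV⁴.
Result: 3.20 × 10^-22 × 2.10 × 10^37 = 6.71 × 10^15 J/m³.

6.71 × 10^15 J/m³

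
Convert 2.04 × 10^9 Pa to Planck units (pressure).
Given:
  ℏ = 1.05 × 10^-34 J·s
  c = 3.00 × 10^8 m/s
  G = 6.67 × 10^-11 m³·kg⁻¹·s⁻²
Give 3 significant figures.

4.36 × 10^-105

Planck pressure: p_P = c⁷/(ℏG²) = 4.68 × 10^113 Pa.
2.04 × 10^9 / 4.68 × 10^113 = 4.36 × 10^-105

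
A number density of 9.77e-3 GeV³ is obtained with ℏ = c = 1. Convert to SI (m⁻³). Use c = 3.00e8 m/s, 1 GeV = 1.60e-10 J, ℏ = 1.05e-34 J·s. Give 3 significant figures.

1.28e45 m⁻³

Number density is [L]⁻³ = [E]³/(ℏc)³.
1 GeV³ → 1/(ℏc)³ × (1 GeV in J)³ = 1.31e47 m⁻³.
Result: 9.77e-3 × 1.31e47 = 1.28e45 m⁻³.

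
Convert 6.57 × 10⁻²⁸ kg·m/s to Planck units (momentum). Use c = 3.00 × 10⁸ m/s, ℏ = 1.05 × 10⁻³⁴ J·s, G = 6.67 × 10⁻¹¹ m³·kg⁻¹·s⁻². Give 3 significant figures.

1.01 × 10⁻²⁸

Planck momentum: p_P = √(ℏc³/G) = 6.52 kg·m/s.
6.57 × 10⁻²⁸ / 6.52 = 1.01 × 10⁻²⁸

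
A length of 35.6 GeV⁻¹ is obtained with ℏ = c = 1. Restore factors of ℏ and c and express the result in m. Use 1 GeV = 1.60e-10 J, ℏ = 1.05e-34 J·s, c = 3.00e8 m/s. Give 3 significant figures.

A length is [E]⁻¹ in ℏ=c=1; restore one factor of ℏc.
1 GeV⁻¹ → ℏc × (1 GeV in J)⁻¹ = 1.97e-16 m.
Result: 35.6 × 1.97e-16 = 7.01e-15 m.

7.01e-15 m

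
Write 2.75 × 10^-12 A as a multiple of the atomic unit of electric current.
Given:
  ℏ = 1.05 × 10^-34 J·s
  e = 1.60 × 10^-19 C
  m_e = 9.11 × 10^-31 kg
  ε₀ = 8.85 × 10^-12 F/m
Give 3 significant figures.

4.12 × 10^-10

atomic unit of electric current: I_au = e E_h/ℏ = m_e e⁵/((4πε₀)²ℏ³) = 6.67 × 10^-3 A.
2.75 × 10^-12 / 6.67 × 10^-3 = 4.12 × 10^-10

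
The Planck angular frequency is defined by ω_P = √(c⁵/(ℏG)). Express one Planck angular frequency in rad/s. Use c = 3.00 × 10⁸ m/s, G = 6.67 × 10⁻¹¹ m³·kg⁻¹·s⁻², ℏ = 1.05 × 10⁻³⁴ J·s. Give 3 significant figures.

1.86 × 10⁴³ rad/s

ω_P = √(c⁵/(ℏG))
  = √(3.47 × 10⁸⁶)
  = 1.86 × 10⁴³ rad/s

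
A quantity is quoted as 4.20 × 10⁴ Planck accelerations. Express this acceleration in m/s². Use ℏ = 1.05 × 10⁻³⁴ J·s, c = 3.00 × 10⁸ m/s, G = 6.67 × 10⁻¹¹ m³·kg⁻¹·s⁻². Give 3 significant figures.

2.35 × 10⁵⁶ m/s²

One Planck acceleration: a_P = √(c⁷/(ℏG)) = 5.59 × 10⁵¹ m/s².
4.20 × 10⁴ × 5.59 × 10⁵¹ m/s² = 2.35 × 10⁵⁶ m/s²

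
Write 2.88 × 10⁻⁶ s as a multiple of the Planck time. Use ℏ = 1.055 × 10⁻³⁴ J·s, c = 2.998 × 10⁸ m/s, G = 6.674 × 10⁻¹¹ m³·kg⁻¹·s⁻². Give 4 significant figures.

Planck time: t_P = √(ℏG/c⁵) = 5.392 × 10⁻⁴⁴ s.
2.88 × 10⁻⁶ / 5.392 × 10⁻⁴⁴ = 5.341 × 10³⁷

5.341 × 10³⁷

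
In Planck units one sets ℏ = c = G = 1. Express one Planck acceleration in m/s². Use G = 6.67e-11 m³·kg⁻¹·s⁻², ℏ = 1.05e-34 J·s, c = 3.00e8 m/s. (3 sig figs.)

a_P = √(c⁷/(ℏG))
  = √(3.12e103)
  = 5.59e51 m/s²

5.59e51 m/s²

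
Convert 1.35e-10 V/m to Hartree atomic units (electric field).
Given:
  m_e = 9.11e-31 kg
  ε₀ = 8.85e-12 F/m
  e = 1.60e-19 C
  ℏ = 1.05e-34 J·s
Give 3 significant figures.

2.59e-22

atomic unit of electric field: E_au = E_h/(e a₀) = m_e²e⁵/((4πε₀)³ℏ⁴) = 5.20e11 V/m.
1.35e-10 / 5.20e11 = 2.59e-22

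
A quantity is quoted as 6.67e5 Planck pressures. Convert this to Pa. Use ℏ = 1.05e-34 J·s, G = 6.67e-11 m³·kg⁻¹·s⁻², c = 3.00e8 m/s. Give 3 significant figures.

3.12e119 Pa

One Planck pressure: p_P = c⁷/(ℏG²) = 4.68e113 Pa.
6.67e5 × 4.68e113 Pa = 3.12e119 Pa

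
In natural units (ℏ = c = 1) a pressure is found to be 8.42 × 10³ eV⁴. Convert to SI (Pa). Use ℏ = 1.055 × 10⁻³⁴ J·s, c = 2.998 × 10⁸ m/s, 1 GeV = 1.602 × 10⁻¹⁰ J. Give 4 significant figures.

Pressure is [E]/[L]³ = [E]⁴/(ℏc)³.
1 GeV⁴ → 1/(ℏc)³ × (1 GeV in J)⁴ = 2.082 × 10³⁷ Pa.
Convert the energy scale: 8.42 × 10³ eV⁴ = 8.42 × 10⁻³³ GeV⁴.
Result: 8.42 × 10⁻³³ × 2.082 × 10³⁷ = 1.753 × 10⁵ Pa.

1.753 × 10⁵ Pa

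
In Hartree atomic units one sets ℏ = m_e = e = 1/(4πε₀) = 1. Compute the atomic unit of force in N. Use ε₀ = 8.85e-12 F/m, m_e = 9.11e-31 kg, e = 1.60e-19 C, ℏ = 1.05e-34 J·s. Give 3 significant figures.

8.33e-8 N

F_au = E_h/a₀ = m_e²e⁶/((4πε₀)³ℏ⁴)
E_h = 4.38e-18 J
a₀ = 5.26e-11 m
E_h/a₀ = 8.33e-8 N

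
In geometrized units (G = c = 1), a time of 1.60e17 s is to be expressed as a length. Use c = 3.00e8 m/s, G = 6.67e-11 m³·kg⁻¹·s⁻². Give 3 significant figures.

4.80e25 m

Time → length via c.
1.60e17 s × (c) = 4.80e25 m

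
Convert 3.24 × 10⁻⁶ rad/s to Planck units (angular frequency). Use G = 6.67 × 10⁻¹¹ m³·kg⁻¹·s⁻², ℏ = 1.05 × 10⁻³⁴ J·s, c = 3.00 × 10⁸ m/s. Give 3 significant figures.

1.74 × 10⁻⁴⁹

Planck angular frequency: ω_P = √(c⁵/(ℏG)) = 1.86 × 10⁴³ rad/s.
3.24 × 10⁻⁶ / 1.86 × 10⁴³ = 1.74 × 10⁻⁴⁹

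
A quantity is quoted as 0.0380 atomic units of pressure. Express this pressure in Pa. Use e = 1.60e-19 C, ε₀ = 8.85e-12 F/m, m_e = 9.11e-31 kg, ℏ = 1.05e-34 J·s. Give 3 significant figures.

1.14e12 Pa

One atomic unit of pressure: P_au = E_h/a₀³ = m_e⁴e¹⁰/((4πε₀)⁵ℏ⁸) = 3.01e13 Pa.
0.0380 × 3.01e13 Pa = 1.14e12 Pa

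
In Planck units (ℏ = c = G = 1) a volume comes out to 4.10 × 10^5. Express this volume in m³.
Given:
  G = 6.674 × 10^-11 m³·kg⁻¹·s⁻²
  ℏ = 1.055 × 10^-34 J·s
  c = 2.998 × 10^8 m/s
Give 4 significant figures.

One Planck volume: V_P = (ℏG/c³)^(3/2) = 4.224 × 10^-105 m³.
4.10 × 10^5 × 4.224 × 10^-105 m³ = 1.732 × 10^-99 m³

1.732 × 10^-99 m³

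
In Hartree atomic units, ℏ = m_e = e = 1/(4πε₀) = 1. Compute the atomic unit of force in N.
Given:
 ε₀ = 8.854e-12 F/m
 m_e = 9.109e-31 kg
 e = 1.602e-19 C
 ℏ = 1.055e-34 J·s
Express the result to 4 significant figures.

From ℏ = m_e = e = 1/(4πε₀) = 1 the force scale is F_au = E_h/a₀ = m_e²e⁶/((4πε₀)³ℏ⁴).
E_h = 4.354e-18 J
a₀ = 5.297e-11 m
E_h/a₀ = 8.220e-8 N

8.220e-8 N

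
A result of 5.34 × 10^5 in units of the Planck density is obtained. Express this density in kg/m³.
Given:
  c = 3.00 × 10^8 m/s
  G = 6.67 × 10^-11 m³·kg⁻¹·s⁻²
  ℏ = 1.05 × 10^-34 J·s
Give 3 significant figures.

2.78 × 10^102 kg/m³

One Planck density: ρ_P = c⁵/(ℏG²) = 5.20 × 10^96 kg/m³.
5.34 × 10^5 × 5.20 × 10^96 kg/m³ = 2.78 × 10^102 kg/m³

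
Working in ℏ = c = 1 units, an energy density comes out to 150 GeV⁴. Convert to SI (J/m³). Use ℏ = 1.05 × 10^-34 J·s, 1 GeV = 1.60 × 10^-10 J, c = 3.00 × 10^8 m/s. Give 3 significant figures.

[E]/[L]³ = [E]⁴/(ℏc)³; restore (ℏc)⁻³.
1 GeV⁴ → 1/(ℏc)³ × (1 GeV in J)⁴ = 2.10 × 10^37 J/m³.
Result: 150 × 2.10 × 10^37 = 3.15 × 10^39 J/m³.

3.15 × 10^39 J/m³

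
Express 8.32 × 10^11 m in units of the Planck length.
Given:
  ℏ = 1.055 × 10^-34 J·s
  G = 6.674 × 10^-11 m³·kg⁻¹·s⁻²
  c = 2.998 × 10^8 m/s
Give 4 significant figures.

5.147 × 10^46

Planck length: ℓ_P = √(ℏG/c³) = 1.616 × 10^-35 m.
8.32 × 10^11 / 1.616 × 10^-35 = 5.147 × 10^46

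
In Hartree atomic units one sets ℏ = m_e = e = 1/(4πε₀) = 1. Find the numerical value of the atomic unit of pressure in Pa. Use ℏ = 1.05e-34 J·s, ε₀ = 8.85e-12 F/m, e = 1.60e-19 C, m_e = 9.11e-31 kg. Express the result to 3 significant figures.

3.01e13 Pa

P_au = E_h/a₀³ = m_e⁴e¹⁰/((4πε₀)⁵ℏ⁸)
E_h = 4.38e-18 J
a₀ = 5.26e-11 m
E_h/a₀³ = 3.01e13 Pa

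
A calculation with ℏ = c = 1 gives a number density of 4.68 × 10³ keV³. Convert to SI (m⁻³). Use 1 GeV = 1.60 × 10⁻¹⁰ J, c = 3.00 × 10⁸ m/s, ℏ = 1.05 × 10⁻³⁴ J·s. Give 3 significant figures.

6.13 × 10³² m⁻³

Number density is [L]⁻³ = [E]³/(ℏc)³.
1 GeV³ → 1/(ℏc)³ × (1 GeV in J)³ = 1.31 × 10⁴⁷ m⁻³.
Convert the energy scale: 4.68 × 10³ keV³ = 4.68 × 10⁻¹⁵ GeV³.
Result: 4.68 × 10⁻¹⁵ × 1.31 × 10⁴⁷ = 6.13 × 10³² m⁻³.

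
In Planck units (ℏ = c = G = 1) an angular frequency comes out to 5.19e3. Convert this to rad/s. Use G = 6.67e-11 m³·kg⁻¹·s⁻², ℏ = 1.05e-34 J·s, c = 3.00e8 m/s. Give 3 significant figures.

9.67e46 rad/s

One Planck angular frequency: ω_P = √(c⁵/(ℏG)) = 1.86e43 rad/s.
5.19e3 × 1.86e43 rad/s = 9.67e46 rad/s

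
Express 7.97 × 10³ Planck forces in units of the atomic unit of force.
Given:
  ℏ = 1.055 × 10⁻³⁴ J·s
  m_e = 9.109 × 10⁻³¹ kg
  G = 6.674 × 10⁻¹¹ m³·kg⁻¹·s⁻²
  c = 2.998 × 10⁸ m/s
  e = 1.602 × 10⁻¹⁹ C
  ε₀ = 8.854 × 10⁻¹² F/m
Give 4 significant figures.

Planck force: F_P = c⁴/G = 1.210 × 10⁴⁴ N
atomic unit of force: F_au = E_h/a₀ = m_e²e⁶/((4πε₀)³ℏ⁴) = 8.220 × 10⁻⁸ N
7.97 × 10³ × 1.210 × 10⁴⁴ / 8.220 × 10⁻⁸ = 1.174 × 10⁵⁵

1.174 × 10⁵⁵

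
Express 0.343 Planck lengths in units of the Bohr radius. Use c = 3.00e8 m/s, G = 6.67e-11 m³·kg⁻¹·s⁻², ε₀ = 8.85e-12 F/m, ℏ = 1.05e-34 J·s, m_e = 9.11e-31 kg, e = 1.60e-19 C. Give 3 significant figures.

1.05e-25

Planck length: ℓ_P = √(ℏG/c³) = 1.61e-35 m
Bohr radius: a₀ = 4πε₀ℏ²/(m_e e²) = 5.26e-11 m
0.343 × 1.61e-35 / 5.26e-11 = 1.05e-25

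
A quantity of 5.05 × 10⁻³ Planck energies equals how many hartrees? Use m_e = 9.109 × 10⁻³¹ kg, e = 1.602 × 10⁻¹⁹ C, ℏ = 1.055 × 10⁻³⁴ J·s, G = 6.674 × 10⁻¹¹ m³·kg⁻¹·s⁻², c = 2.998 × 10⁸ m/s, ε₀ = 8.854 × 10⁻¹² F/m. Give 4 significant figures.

2.269 × 10²⁴

Planck energy: E_P = √(ℏc⁵/G) = 1.957 × 10⁹ J
hartree: E_h = m_e e⁴/(4πε₀ℏ)² = 4.354 × 10⁻¹⁸ J
5.05 × 10⁻³ × 1.957 × 10⁹ / 4.354 × 10⁻¹⁸ = 2.269 × 10²⁴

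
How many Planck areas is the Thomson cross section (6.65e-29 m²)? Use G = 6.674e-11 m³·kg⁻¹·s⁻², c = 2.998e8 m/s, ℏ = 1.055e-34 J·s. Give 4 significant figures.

2.545e41

Planck area: A_P = ℏG/c³ = 2.613e-70 m².
6.65e-29 / 2.613e-70 = 2.545e41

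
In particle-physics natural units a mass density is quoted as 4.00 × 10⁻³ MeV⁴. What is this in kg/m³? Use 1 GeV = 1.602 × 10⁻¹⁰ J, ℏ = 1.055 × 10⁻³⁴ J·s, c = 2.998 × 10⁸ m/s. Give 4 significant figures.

9.264 × 10⁵ kg/m³

Mass density is [E]/(c²[L]³) = [E]⁴/(ℏ³c⁵).
1 GeV⁴ → 1/(ℏ³c⁵) × (1 GeV in J)⁴ = 2.316 × 10²⁰ kg/m³.
Convert the energy scale: 4.00 × 10⁻³ MeV⁴ = 4.00 × 10⁻¹⁵ GeV⁴.
Result: 4.00 × 10⁻¹⁵ × 2.316 × 10²⁰ = 9.264 × 10⁵ kg/m³.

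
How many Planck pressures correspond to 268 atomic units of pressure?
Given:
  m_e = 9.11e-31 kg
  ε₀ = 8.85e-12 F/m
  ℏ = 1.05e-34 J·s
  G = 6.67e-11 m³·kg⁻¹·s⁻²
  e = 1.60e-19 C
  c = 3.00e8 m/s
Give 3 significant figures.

1.72e-98

atomic unit of pressure: P_au = E_h/a₀³ = m_e⁴e¹⁰/((4πε₀)⁵ℏ⁸) = 3.01e13 Pa
Planck pressure: p_P = c⁷/(ℏG²) = 4.68e113 Pa
268 × 3.01e13 / 4.68e113 = 1.72e-98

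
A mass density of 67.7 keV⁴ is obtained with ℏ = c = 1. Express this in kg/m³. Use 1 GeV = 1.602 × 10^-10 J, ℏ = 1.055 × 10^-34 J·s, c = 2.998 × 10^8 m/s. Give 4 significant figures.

Mass density is [E]/(c²[L]³) = [E]⁴/(ℏ³c⁵).
1 GeV⁴ → 1/(ℏ³c⁵) × (1 GeV in J)⁴ = 2.316 × 10^20 kg/m³.
Convert the energy scale: 67.7 keV⁴ = 6.77 × 10^-23 GeV⁴.
Result: 6.77 × 10^-23 × 2.316 × 10^20 = 0.01568 kg/m³.

0.01568 kg/m³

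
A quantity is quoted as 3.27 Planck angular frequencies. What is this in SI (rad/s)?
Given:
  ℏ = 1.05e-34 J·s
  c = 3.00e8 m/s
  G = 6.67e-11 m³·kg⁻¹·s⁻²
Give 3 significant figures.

6.09e43 rad/s

One Planck angular frequency: ω_P = √(c⁵/(ℏG)) = 1.86e43 rad/s.
3.27 × 1.86e43 rad/s = 6.09e43 rad/s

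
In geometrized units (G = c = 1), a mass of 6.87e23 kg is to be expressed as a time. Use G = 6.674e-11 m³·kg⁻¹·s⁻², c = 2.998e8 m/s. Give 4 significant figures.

1.702e-12 s

Mass → time via G/c³.
6.87e23 kg × (G/c³) = 1.702e-12 s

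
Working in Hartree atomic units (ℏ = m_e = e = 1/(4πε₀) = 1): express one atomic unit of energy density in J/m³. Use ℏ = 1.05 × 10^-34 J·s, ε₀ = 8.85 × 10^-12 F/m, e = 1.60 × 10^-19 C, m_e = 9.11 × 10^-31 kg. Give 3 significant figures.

3.01 × 10^13 J/m³

Dimensional analysis gives u_au = E_h/a₀³ = m_e⁴e¹⁰/((4πε₀)⁵ℏ⁸).
E_h = 4.38 × 10^-18 J
a₀ = 5.26 × 10^-11 m
E_h/a₀³ = 3.01 × 10^13 J/m³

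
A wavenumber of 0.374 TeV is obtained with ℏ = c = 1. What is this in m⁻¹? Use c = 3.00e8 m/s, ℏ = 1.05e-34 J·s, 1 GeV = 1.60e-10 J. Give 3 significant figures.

1.90e18 m⁻¹

Inverse length is [E]/(ℏc).
1 GeV → 1/(ℏc) × (1 GeV in J) = 5.08e15 m⁻¹.
Convert the energy scale: 0.374 TeV = 374 GeV.
Result: 374 × 5.08e15 = 1.90e18 m⁻¹.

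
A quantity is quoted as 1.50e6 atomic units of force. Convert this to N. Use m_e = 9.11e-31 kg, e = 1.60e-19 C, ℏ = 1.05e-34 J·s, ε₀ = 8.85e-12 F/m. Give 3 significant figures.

0.125 N

One atomic unit of force: F_au = E_h/a₀ = m_e²e⁶/((4πε₀)³ℏ⁴) = 8.33e-8 N.
1.50e6 × 8.33e-8 N = 0.125 N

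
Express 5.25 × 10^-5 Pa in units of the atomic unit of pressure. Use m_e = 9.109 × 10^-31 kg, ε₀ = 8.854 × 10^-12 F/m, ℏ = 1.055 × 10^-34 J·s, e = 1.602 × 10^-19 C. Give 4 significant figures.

atomic unit of pressure: P_au = E_h/a₀³ = m_e⁴e¹⁰/((4πε₀)⁵ℏ⁸) = 2.929 × 10^13 Pa.
5.25 × 10^-5 / 2.929 × 10^13 = 1.792 × 10^-18

1.792 × 10^-18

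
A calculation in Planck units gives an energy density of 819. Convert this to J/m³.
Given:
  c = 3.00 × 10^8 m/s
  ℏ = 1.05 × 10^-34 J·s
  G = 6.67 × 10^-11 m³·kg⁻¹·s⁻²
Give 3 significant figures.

One Planck energy density: u_P = c⁷/(ℏG²) = 4.68 × 10^113 J/m³.
819 × 4.68 × 10^113 J/m³ = 3.83 × 10^116 J/m³

3.83 × 10^116 J/m³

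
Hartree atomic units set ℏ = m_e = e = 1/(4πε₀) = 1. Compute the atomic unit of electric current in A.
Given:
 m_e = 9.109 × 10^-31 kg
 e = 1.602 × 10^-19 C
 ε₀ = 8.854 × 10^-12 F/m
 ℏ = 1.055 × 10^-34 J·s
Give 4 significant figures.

From ℏ = m_e = e = 1/(4πε₀) = 1 the current scale is I_au = e E_h/ℏ = m_e e⁵/((4πε₀)²ℏ³).
E_h = 4.354 × 10^-18 J
e·E_h/ℏ = 6.612 × 10^-3 A

6.612 × 10^-3 A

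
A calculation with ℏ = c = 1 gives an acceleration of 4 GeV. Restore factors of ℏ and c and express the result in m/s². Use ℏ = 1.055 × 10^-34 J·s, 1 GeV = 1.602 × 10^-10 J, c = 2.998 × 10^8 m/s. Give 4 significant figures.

1.821 × 10^33 m/s²

Acceleration is [L]/[T]² = c·[E]/ℏ.
1 GeV → c/ℏ × (1 GeV in J) = 4.552 × 10^32 m/s².
Result: 4 × 4.552 × 10^32 = 1.821 × 10^33 m/s².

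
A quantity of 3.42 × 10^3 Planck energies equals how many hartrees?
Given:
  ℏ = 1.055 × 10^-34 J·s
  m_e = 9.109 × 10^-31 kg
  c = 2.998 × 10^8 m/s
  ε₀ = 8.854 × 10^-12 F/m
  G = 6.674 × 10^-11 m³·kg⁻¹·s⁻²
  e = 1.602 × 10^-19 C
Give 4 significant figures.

1.537 × 10^30

Planck energy: E_P = √(ℏc⁵/G) = 1.957 × 10^9 J
hartree: E_h = m_e e⁴/(4πε₀ℏ)² = 4.354 × 10^-18 J
3.42 × 10^3 × 1.957 × 10^9 / 4.354 × 10^-18 = 1.537 × 10^30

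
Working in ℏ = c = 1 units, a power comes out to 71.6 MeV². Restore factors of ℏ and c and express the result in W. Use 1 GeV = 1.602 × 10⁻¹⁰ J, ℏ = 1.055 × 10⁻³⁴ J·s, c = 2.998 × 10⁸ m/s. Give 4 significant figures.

1.742 × 10¹⁰ W

Power is [E]/[T] = [E]²/ℏ.
1 GeV² → 1/ℏ × (1 GeV in J)² = 2.433 × 10¹⁴ W.
Convert the energy scale: 71.6 MeV² = 7.16 × 10⁻⁵ GeV².
Result: 7.16 × 10⁻⁵ × 2.433 × 10¹⁴ = 1.742 × 10¹⁰ W.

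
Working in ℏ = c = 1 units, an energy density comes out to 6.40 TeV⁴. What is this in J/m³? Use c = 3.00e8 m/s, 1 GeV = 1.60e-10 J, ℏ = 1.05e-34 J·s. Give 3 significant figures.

[E]/[L]³ = [E]⁴/(ℏc)³; restore (ℏc)⁻³.
1 GeV⁴ → 1/(ℏc)³ × (1 GeV in J)⁴ = 2.10e37 J/m³.
Convert the energy scale: 6.40 TeV⁴ = 6.40e12 GeV⁴.
Result: 6.40e12 × 2.10e37 = 1.34e50 J/m³.

1.34e50 J/m³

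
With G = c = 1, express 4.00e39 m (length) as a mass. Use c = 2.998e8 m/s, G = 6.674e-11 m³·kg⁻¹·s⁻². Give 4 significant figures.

Length → mass via c²/G.
4.00e39 m × (c²/G) = 5.387e66 kg

5.387e66 kg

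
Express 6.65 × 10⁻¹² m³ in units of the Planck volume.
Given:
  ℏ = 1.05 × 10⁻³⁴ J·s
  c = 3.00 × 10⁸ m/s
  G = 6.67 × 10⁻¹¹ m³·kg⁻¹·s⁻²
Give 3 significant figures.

1.59 × 10⁹³

Planck volume: V_P = (ℏG/c³)^(3/2) = 4.18 × 10⁻¹⁰⁵ m³.
6.65 × 10⁻¹² / 4.18 × 10⁻¹⁰⁵ = 1.59 × 10⁹³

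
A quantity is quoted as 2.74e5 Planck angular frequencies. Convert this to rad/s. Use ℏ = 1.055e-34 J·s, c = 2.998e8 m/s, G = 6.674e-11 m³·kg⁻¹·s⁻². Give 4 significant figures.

5.082e48 rad/s

One Planck angular frequency: ω_P = √(c⁵/(ℏG)) = 1.855e43 rad/s.
2.74e5 × 1.855e43 rad/s = 5.082e48 rad/s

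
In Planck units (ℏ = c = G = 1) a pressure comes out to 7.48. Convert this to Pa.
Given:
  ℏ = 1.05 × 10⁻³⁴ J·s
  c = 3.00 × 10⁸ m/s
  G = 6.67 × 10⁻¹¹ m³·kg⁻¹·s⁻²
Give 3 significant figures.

3.50 × 10¹¹⁴ Pa

One Planck pressure: p_P = c⁷/(ℏG²) = 4.68 × 10¹¹³ Pa.
7.48 × 4.68 × 10¹¹³ Pa = 3.50 × 10¹¹⁴ Pa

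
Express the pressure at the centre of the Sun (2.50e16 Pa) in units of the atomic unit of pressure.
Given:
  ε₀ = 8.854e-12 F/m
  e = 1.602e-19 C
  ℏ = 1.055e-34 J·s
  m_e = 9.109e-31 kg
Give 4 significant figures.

853.5

atomic unit of pressure: P_au = E_h/a₀³ = m_e⁴e¹⁰/((4πε₀)⁵ℏ⁸) = 2.929e13 Pa.
2.50e16 / 2.929e13 = 853.5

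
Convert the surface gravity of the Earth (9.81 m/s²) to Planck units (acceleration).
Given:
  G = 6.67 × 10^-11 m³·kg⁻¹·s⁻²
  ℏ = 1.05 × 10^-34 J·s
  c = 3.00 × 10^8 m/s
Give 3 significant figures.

1.76 × 10^-51

Planck acceleration: a_P = √(c⁷/(ℏG)) = 5.59 × 10^51 m/s².
9.81 / 5.59 × 10^51 = 1.76 × 10^-51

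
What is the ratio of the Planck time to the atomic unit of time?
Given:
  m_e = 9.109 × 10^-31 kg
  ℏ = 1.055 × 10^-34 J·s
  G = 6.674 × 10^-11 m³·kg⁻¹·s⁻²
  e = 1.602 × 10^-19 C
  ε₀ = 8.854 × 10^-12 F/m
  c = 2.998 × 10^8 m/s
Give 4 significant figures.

Planck time: t_P = √(ℏG/c⁵) = 5.392 × 10^-44 s
atomic unit of time: τ_au = (4πε₀)²ℏ³/(m_e e⁴) = 2.423 × 10^-17 s
ratio = 5.392 × 10^-44 / 2.423 × 10^-17 = 2.225 × 10^-27

2.225 × 10^-27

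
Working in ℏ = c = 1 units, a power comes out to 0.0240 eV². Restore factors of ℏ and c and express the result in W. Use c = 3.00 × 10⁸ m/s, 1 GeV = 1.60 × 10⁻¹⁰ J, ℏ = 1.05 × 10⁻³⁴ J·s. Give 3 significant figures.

5.85 × 10⁻⁶ W

Power is [E]/[T] = [E]²/ℏ.
1 GeV² → 1/ℏ × (1 GeV in J)² = 2.44 × 10¹⁴ W.
Convert the energy scale: 0.0240 eV² = 2.40 × 10⁻²⁰ GeV².
Result: 2.40 × 10⁻²⁰ × 2.44 × 10¹⁴ = 5.85 × 10⁻⁶ W.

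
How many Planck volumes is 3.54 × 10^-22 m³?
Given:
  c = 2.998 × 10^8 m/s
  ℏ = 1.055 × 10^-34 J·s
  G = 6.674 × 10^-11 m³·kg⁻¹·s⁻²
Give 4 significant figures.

Planck volume: V_P = (ℏG/c³)^(3/2) = 4.224 × 10^-105 m³.
3.54 × 10^-22 / 4.224 × 10^-105 = 8.381 × 10^82

8.381 × 10^82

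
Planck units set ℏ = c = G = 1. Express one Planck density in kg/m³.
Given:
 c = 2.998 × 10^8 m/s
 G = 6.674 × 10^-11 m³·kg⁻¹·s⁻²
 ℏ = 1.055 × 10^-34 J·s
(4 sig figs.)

Dimensional analysis gives ρ_P = c⁵/(ℏG²).
  = 2.422 × 10^42 / 4.699 × 10^-55
  = 5.154 × 10^96 kg/m³

5.154 × 10^96 kg/m³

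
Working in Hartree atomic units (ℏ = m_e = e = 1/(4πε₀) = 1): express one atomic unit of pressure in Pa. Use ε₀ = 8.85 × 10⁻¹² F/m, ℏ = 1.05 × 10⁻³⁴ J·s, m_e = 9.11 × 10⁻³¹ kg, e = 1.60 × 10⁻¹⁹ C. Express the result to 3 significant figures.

3.01 × 10¹³ Pa

From ℏ = m_e = e = 1/(4πε₀) = 1 the pressure scale is P_au = E_h/a₀³ = m_e⁴e¹⁰/((4πε₀)⁵ℏ⁸).
E_h = 4.38 × 10⁻¹⁸ J
a₀ = 5.26 × 10⁻¹¹ m
E_h/a₀³ = 3.01 × 10¹³ Pa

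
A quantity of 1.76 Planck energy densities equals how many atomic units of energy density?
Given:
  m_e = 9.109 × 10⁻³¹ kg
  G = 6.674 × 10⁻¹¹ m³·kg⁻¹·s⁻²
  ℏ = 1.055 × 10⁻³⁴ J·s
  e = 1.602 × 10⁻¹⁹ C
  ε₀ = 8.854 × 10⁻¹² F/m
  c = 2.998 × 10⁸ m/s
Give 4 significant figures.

Planck energy density: u_P = c⁷/(ℏG²) = 4.632 × 10¹¹³ J/m³
atomic unit of energy density: u_au = E_h/a₀³ = m_e⁴e¹⁰/((4πε₀)⁵ℏ⁸) = 2.929 × 10¹³ J/m³
1.76 × 4.632 × 10¹¹³ / 2.929 × 10¹³ = 2.783 × 10¹⁰⁰

2.783 × 10¹⁰⁰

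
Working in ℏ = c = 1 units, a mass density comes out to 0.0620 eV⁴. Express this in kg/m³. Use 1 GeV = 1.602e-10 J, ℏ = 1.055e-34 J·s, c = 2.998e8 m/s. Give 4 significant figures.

Mass density is [E]/(c²[L]³) = [E]⁴/(ℏ³c⁵).
1 GeV⁴ → 1/(ℏ³c⁵) × (1 GeV in J)⁴ = 2.316e20 kg/m³.
Convert the energy scale: 0.0620 eV⁴ = 6.20e-38 GeV⁴.
Result: 6.20e-38 × 2.316e20 = 1.436e-17 kg/m³.

1.436e-17 kg/m³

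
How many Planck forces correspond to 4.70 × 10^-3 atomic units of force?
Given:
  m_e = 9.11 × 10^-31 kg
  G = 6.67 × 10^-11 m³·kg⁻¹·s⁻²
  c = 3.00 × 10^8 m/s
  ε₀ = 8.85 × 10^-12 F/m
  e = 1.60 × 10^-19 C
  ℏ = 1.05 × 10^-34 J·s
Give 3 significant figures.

3.22 × 10^-54

atomic unit of force: F_au = E_h/a₀ = m_e²e⁶/((4πε₀)³ℏ⁴) = 8.33 × 10^-8 N
Planck force: F_P = c⁴/G = 1.21 × 10^44 N
4.70 × 10^-3 × 8.33 × 10^-8 / 1.21 × 10^44 = 3.22 × 10^-54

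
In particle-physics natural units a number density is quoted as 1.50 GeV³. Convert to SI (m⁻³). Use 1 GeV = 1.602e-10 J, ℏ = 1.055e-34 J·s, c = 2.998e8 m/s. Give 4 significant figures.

Number density is [L]⁻³ = [E]³/(ℏc)³.
1 GeV³ → 1/(ℏc)³ × (1 GeV in J)³ = 1.299e47 m⁻³.
Result: 1.50 × 1.299e47 = 1.949e47 m⁻³.

1.949e47 m⁻³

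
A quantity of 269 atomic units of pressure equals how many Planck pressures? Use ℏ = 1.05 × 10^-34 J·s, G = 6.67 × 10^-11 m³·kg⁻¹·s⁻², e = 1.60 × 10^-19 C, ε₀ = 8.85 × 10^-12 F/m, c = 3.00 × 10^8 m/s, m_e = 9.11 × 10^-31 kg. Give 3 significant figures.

atomic unit of pressure: P_au = E_h/a₀³ = m_e⁴e¹⁰/((4πε₀)⁵ℏ⁸) = 3.01 × 10^13 Pa
Planck pressure: p_P = c⁷/(ℏG²) = 4.68 × 10^113 Pa
269 × 3.01 × 10^13 / 4.68 × 10^113 = 1.73 × 10^-98

1.73 × 10^-98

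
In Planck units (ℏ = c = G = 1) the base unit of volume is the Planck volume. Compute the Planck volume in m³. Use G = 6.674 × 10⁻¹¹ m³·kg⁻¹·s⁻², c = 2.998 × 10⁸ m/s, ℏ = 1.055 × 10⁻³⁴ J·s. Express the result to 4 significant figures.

V_P = (ℏG/c³)^(3/2)
  = √(1.784 × 10⁻²⁰⁹)
  = 4.224 × 10⁻¹⁰⁵ m³

4.224 × 10⁻¹⁰⁵ m³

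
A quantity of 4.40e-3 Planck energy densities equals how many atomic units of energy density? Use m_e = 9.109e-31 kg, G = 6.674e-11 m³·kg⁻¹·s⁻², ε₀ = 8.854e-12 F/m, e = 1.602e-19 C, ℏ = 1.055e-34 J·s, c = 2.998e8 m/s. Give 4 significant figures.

6.958e97

Planck energy density: u_P = c⁷/(ℏG²) = 4.632e113 J/m³
atomic unit of energy density: u_au = E_h/a₀³ = m_e⁴e¹⁰/((4πε₀)⁵ℏ⁸) = 2.929e13 J/m³
4.40e-3 × 4.632e113 / 2.929e13 = 6.958e97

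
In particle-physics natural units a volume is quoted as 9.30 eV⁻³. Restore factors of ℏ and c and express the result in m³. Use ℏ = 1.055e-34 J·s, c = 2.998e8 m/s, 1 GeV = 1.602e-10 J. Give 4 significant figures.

Volume is [L]³ = [E]⁻³·(ℏc)³.
1 GeV⁻³ → (ℏc)³ × (1 GeV in J)⁻³ = 7.696e-48 m³.
Convert the energy scale: 9.30 eV⁻³ = 9.30e27 GeV⁻³.
Result: 9.30e27 × 7.696e-48 = 7.157e-20 m³.

7.157e-20 m³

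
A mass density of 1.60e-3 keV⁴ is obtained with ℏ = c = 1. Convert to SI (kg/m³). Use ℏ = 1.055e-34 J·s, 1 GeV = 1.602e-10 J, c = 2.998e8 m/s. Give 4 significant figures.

3.706e-7 kg/m³

Mass density is [E]/(c²[L]³) = [E]⁴/(ℏ³c⁵).
1 GeV⁴ → 1/(ℏ³c⁵) × (1 GeV in J)⁴ = 2.316e20 kg/m³.
Convert the energy scale: 1.60e-3 keV⁴ = 1.60e-27 GeV⁴.
Result: 1.60e-27 × 2.316e20 = 3.706e-7 kg/m³.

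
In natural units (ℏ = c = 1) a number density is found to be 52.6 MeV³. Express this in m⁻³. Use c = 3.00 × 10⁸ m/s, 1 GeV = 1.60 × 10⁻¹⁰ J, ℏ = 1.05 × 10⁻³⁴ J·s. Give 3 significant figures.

6.89 × 10³⁹ m⁻³

Number density is [L]⁻³ = [E]³/(ℏc)³.
1 GeV³ → 1/(ℏc)³ × (1 GeV in J)³ = 1.31 × 10⁴⁷ m⁻³.
Convert the energy scale: 52.6 MeV³ = 5.26 × 10⁻⁸ GeV³.
Result: 5.26 × 10⁻⁸ × 1.31 × 10⁴⁷ = 6.89 × 10³⁹ m⁻³.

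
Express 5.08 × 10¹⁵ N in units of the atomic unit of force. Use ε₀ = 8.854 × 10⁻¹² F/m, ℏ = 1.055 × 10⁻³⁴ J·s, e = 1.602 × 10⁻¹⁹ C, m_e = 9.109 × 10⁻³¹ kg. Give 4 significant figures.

6.180 × 10²²

atomic unit of force: F_au = E_h/a₀ = m_e²e⁶/((4πε₀)³ℏ⁴) = 8.220 × 10⁻⁸ N.
5.08 × 10¹⁵ / 8.220 × 10⁻⁸ = 6.180 × 10²²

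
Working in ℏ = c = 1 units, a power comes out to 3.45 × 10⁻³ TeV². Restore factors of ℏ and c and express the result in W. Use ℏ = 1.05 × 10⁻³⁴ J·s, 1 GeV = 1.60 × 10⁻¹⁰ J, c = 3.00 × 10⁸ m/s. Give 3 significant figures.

8.41 × 10¹⁷ W

Power is [E]/[T] = [E]²/ℏ.
1 GeV² → 1/ℏ × (1 GeV in J)² = 2.44 × 10¹⁴ W.
Convert the energy scale: 3.45 × 10⁻³ TeV² = 3.45 × 10³ GeV².
Result: 3.45 × 10³ × 2.44 × 10¹⁴ = 8.41 × 10¹⁷ W.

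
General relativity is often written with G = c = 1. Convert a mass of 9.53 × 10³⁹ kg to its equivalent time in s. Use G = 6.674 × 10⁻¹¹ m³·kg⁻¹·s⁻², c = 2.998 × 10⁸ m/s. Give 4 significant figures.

2.360 × 10⁴ s

Mass → time via G/c³.
9.53 × 10³⁹ kg × (G/c³) = 2.360 × 10⁴ s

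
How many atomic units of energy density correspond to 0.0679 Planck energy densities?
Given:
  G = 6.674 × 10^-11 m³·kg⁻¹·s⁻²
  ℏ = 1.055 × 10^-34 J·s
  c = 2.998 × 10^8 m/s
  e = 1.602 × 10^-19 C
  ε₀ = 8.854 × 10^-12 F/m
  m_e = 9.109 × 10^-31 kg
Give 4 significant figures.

Planck energy density: u_P = c⁷/(ℏG²) = 4.632 × 10^113 J/m³
atomic unit of energy density: u_au = E_h/a₀³ = m_e⁴e¹⁰/((4πε₀)⁵ℏ⁸) = 2.929 × 10^13 J/m³
0.0679 × 4.632 × 10^113 / 2.929 × 10^13 = 1.074 × 10^99

1.074 × 10^99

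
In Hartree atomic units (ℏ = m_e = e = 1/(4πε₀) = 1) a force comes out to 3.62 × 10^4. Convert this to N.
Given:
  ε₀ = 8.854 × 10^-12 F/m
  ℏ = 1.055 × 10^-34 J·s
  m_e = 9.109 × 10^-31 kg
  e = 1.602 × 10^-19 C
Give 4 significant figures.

2.976 × 10^-3 N

One atomic unit of force: F_au = E_h/a₀ = m_e²e⁶/((4πε₀)³ℏ⁴) = 8.220 × 10^-8 N.
3.62 × 10^4 × 8.220 × 10^-8 N = 2.976 × 10^-3 N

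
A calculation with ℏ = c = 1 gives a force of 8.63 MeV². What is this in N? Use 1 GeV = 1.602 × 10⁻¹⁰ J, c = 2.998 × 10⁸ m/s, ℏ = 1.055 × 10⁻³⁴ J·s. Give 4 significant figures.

7.002 N

Force is [E]/[L] = [E]²/(ℏc); restore (ℏc)⁻¹.
1 GeV² → 1/(ℏc) × (1 GeV in J)² = 8.114 × 10⁵ N.
Convert the energy scale: 8.63 MeV² = 8.63 × 10⁻⁶ GeV².
Result: 8.63 × 10⁻⁶ × 8.114 × 10⁵ = 7.002 N.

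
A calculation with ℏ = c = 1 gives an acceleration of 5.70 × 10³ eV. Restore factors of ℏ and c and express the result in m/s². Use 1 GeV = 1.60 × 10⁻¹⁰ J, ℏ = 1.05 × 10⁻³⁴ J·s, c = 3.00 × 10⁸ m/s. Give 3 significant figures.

2.61 × 10²⁷ m/s²

Acceleration is [L]/[T]² = c·[E]/ℏ.
1 GeV → c/ℏ × (1 GeV in J) = 4.57 × 10³² m/s².
Convert the energy scale: 5.70 × 10³ eV = 5.70 × 10⁻⁶ GeV.
Result: 5.70 × 10⁻⁶ × 4.57 × 10³² = 2.61 × 10²⁷ m/s².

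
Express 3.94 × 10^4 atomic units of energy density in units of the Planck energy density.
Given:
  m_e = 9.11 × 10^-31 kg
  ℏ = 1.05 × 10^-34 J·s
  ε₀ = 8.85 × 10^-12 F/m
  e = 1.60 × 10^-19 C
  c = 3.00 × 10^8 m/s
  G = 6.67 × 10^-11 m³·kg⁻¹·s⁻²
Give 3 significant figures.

atomic unit of energy density: u_au = E_h/a₀³ = m_e⁴e¹⁰/((4πε₀)⁵ℏ⁸) = 3.01 × 10^13 J/m³
Planck energy density: u_P = c⁷/(ℏG²) = 4.68 × 10^113 J/m³
3.94 × 10^4 × 3.01 × 10^13 / 4.68 × 10^113 = 2.54 × 10^-96

2.54 × 10^-96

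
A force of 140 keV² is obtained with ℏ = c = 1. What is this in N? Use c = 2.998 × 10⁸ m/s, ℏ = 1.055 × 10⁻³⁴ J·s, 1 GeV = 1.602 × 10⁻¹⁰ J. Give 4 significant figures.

Force is [E]/[L] = [E]²/(ℏc); restore (ℏc)⁻¹.
1 GeV² → 1/(ℏc) × (1 GeV in J)² = 8.114 × 10⁵ N.
Convert the energy scale: 140 keV² = 1.40 × 10⁻¹⁰ GeV².
Result: 1.40 × 10⁻¹⁰ × 8.114 × 10⁵ = 1.136 × 10⁻⁴ N.

1.136 × 10⁻⁴ N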